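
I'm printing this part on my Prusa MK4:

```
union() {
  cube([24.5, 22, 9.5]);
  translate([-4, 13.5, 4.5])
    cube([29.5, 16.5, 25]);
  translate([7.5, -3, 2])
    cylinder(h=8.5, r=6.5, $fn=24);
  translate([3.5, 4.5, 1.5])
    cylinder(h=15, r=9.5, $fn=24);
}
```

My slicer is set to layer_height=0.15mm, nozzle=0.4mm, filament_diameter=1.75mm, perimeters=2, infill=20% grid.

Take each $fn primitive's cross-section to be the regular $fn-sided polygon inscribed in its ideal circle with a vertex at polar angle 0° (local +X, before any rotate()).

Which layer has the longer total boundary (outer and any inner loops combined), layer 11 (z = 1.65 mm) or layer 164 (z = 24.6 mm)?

layer 11 (z = 1.65 mm)

Layer 11 (z = 1.65): the cube (footprint 24.5×22) is included at this height (perimeter 93.00 mm); the cube at (-4, 13.5) is absent (z outside [4.5, 29.5]); the cylinder at (7.5, -3) does not reach this height (z outside [2, 10.5]); the r=9.5 cylinder at (3.5, 4.5) contributes a regular 24-gon of circumradius 9.5 (perimeter = 2·24·9.500·sin(180°/24) = 59.52 mm); Taking the union: the regions partially overlap (shared area 158.94 mm²), so the edge portions inside another operand are dropped and the merged outline is re-measured after clipping — boundary = 104.27 mm. So its perimeter = 104.27 mm. Layer 164 (z = 24.6): the cube does not reach this height (z outside [0, 9.5]); the cube at (-4, 13.5) is present — its section is the full 29.5×16.5 rectangle (perimeter 92.00 mm); the cylinder at (7.5, -3) does not reach this height (z outside [2, 10.5]); the cylinder at (3.5, 4.5) is absent (z outside [1.5, 16.5]); Taking the union: only the 29.5×16.5 cube at (-4, 13.5) is present, so the union is just that shape — boundary = 92.00 mm. So its perimeter = 92.00 mm. Layer 11 is larger (104.27 vs 92.00 mm).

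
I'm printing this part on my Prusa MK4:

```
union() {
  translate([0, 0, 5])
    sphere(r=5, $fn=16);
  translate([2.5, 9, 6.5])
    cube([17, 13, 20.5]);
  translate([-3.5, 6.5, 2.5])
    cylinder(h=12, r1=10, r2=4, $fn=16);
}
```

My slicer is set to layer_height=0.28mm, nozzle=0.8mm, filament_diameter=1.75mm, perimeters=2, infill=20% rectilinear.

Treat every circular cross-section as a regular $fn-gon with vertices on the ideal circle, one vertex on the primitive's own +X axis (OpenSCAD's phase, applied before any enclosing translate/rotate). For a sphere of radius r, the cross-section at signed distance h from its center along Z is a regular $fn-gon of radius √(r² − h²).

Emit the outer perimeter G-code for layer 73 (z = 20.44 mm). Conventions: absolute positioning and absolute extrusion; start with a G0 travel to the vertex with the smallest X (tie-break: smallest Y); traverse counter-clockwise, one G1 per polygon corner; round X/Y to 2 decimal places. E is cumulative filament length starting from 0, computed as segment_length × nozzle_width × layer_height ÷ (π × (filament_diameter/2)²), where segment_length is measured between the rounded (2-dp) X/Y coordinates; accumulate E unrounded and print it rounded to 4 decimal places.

G0 X2.50 Y9.00 Z20.44
G1 X19.50 Y9.00 E1.5832
G1 X19.50 Y22.00 E2.7939
G1 X2.50 Y22.00 E4.3770
G1 X2.50 Y9.00 E5.5877

At z = 20.44 mm: the sphere is not intersected at this z (|z−center|=15.440 > r=5); the cube at (2.5, 9) is present — its section is the full 17×13 rectangle; the cone at (-3.5, 6.5) is not intersected at this z (z outside [2.5, 14.5]); Merging all regions: only the 17×13 cube at (2.5, 9) is present, so the union is just that shape — 1 connected region. The outline is a single polygon with 4 vertices. Extrusion per mm of travel: 0.8 × 0.28 / (π × 0.875²) = 0.093128. Accumulating E over each segment gives final E = 5.5877.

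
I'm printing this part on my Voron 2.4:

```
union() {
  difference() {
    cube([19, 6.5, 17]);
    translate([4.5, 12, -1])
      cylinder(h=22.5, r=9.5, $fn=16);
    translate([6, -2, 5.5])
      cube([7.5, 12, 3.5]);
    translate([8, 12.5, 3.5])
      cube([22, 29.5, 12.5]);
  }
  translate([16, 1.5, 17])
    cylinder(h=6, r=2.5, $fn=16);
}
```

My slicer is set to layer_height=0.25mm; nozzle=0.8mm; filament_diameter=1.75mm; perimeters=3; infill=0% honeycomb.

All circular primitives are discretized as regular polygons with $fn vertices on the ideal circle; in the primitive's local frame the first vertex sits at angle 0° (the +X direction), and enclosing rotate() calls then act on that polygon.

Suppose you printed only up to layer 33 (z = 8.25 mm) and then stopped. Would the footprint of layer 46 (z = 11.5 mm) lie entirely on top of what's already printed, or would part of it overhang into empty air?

part overhangs

Compare the two slices. At z = 8.25: the cube (footprint 19×6.5) is included at this height (area 123.50 mm²); the r=9.5 cylinder at (4.5, 12) contributes a regular 16-gon of circumradius 9.5 (area = (16/2)·9.500²·sin(360°/16) = 276.30 mm²); the cube at (6, -2) (footprint 7.5×12) is included at this height (area 90.00 mm²); the 22×29.5 cube at (8, 12.5) contributes its full rectangle (area 649.00 mm²); Taking the first minus the rest: starting from the 19×6.5 cube (123.50 mm²), the r=9.5 cylinder at (4.5, 12) partially overlaps it — only the 36.46 mm² overlap (of its 276.30 mm²) is removed, clipping the outline; the 7.5×12 cube at (6, -2) partially overlaps it — only the 33.88 mm² overlap (of its 90.00 mm²) is removed, clipping the outline; the 22×29.5 cube at (8, 12.5) misses the remaining region (no effect) — area = 53.16 mm²; the cylinder at (16, 1.5) does not reach this height (z outside [17, 23]); Merging all regions: only the result so far is present, so the union is just that shape — area = 53.16 mm². At z = 11.5: the cube is present — its section is the full 19×6.5 rectangle (area 123.50 mm²); the r=9.5 cylinder at (4.5, 12) contributes a regular 16-gon of circumradius 9.5 (area = (16/2)·9.500²·sin(360°/16) = 276.30 mm²); the cube at (6, -2) is not intersected at this z (z outside [5.5, 9]); the cube at (8, 12.5) (footprint 22×29.5) is included at this height (area 649.00 mm²); After the difference (first − rest): starting from the 19×6.5 cube (123.50 mm²), the r=9.5 cylinder at (4.5, 12) partially overlaps it — only the 36.46 mm² overlap (of its 276.30 mm²) is removed, clipping the outline; the 22×29.5 cube at (8, 12.5) misses the remaining region (no effect) — area = 87.04 mm²; the cylinder at (16, 1.5) is absent (z outside [17, 23]); Merging all regions: only that combined region is present, so the union is just that shape — area = 87.04 mm². Checking containment: at z = 11.5 the cross-section extends beyond the z = 8.25 cross-section by about 33.88 mm².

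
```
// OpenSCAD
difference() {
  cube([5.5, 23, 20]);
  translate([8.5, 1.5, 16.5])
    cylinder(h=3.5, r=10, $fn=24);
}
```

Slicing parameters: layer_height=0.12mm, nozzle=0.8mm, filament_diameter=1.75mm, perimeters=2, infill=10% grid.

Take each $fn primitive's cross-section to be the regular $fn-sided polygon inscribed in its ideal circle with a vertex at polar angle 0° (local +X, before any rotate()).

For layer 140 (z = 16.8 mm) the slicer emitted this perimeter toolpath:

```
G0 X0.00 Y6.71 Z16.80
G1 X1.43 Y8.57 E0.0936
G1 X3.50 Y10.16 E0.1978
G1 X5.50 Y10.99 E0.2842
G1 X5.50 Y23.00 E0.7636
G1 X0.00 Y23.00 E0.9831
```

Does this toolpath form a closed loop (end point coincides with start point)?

Start point (G0): (0.00, 6.71). End point (last G1): the path does not return to the start — open.

no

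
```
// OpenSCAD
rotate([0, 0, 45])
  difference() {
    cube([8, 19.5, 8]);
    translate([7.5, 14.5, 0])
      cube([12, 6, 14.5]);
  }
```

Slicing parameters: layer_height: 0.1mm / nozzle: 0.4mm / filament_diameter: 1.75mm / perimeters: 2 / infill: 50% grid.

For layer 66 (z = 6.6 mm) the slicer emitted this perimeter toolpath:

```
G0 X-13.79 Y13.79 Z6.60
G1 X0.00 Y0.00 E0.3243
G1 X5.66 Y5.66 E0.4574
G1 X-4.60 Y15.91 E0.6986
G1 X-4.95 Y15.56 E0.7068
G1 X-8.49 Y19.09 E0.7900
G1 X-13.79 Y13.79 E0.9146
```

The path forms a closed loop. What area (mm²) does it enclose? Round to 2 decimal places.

153.52 mm²

Apply the shoelace formula to the sequence of (X, Y) vertices; enclosed area = 153.52 mm².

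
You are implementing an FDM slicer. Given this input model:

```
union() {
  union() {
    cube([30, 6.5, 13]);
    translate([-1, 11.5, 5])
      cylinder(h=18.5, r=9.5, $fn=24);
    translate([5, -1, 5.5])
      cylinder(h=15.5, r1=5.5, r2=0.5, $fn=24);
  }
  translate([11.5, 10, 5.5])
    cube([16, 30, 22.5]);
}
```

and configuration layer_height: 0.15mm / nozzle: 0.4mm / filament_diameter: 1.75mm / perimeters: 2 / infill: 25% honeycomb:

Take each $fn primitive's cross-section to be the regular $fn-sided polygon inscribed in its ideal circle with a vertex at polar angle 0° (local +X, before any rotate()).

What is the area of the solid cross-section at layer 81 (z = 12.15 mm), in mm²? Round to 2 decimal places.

At z = 12.15 mm: the cube (footprint 30×6.5) is included at this height (area 195.00 mm²); the cylinder at (-1, 11.5): section is a regular 24-gon, circumradius r=9.5 (area = (24/2)·9.500²·sin(360°/24) = 280.30 mm²); the cone at (5, -1) (r1=5.5→r2=0.5) has section circumradius 3.355 here — a regular 24-gon (area = (24/2)·3.355²·sin(360°/24) = 34.96 mm²); Taking the union: the regions partially overlap — summed areas 510.26 mm² minus the doubly-counted overlap 31.61 mm² gives 478.64 mm² — area = 478.64 mm²; the 16×30 cube at (11.5, 10) contributes its full rectangle (area 480.00 mm²); Combining (union): the 2 present regions are separate (no shared area or edge), so areas and boundary lengths simply add and each stays a separate island — area = 958.64 mm². Overall, the cross-section has 2 separate islands. Net area = 958.64 mm².

958.64 mm²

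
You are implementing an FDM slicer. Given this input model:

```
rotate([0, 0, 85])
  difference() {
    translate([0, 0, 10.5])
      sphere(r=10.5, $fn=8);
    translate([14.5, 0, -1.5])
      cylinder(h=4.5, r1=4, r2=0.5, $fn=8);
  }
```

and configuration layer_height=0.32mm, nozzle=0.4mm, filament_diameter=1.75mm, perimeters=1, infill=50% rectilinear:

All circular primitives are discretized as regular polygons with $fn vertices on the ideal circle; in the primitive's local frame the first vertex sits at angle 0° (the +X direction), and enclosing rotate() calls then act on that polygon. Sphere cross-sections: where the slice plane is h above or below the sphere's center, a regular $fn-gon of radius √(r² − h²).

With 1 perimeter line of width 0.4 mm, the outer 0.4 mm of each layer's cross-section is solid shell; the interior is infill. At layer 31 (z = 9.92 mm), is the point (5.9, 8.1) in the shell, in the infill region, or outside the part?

outside

At z = 9.92 mm: the r=10.5 sphere slices to a regular 8-gon of circumradius 10.484 (√(r²−h²) with h=0.58 from center); the cone at (14.5, 0) is absent (z outside [-1.5, 3]); Subtracting the remaining from the first: none of the subtracted shapes is present at this height, so the r=10.5 sphere is unchanged — 1 connected region; (whole slice rotated 85° about Z — lengths, areas and connectivity unchanged). Overall, the cross-section is a single solid region. Undo the 85° rotation: the query point maps to (8.583, -5.172) in the un-rotated model frame. The nearest boundary edge runs (7.41, -7.41)→(10.48, 0.00); distance from the point to it = 0.22 mm. The point is not inside any of the regions above, so it lies outside the cross-section (0.22 mm from the nearest boundary).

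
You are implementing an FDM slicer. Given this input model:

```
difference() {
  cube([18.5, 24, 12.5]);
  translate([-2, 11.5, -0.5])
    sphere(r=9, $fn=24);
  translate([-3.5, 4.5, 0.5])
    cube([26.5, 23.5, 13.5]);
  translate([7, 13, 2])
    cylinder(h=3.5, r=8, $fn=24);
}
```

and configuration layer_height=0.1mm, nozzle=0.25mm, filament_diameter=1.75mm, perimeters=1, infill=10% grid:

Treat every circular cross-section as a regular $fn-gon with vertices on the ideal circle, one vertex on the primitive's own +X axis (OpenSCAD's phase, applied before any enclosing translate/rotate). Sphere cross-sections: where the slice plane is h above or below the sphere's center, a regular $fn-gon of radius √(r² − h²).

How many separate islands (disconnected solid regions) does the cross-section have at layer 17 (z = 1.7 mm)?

At z = 1.7 mm: the cube (footprint 18.5×24) is included at this height; the r=9 sphere at (-2, 11.5) contributes a regular 24-gon of circumradius √(9²−2.2²) = 8.727; the cube at (-3.5, 4.5) is present — its section is the full 26.5×23.5 rectangle; the cylinder at (7, 13) is not intersected at this z (z outside [2, 5.5]); Taking the first minus the rest: starting from the 18.5×24 cube, the r=9 sphere at (-2, 11.5) partially overlaps it — only the 83.89 mm² overlap (of its 236.54 mm²) is removed, clipping the outline; the 26.5×23.5 cube at (-3.5, 4.5) partially overlaps it — only the 279.53 mm² overlap (of its 622.75 mm²) is removed, clipping the outline — 1 connected region. Overall, the cross-section is a single solid region. Island count = 1.

1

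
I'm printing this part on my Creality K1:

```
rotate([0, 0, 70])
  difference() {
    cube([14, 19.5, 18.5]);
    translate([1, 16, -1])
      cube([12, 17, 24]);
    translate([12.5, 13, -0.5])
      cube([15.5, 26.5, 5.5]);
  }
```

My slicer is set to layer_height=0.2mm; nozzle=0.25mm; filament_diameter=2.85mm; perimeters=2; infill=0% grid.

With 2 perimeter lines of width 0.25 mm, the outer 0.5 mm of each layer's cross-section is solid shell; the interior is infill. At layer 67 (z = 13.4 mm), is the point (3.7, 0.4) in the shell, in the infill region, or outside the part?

At z = 13.4 mm: the 14×19.5 cube contributes its full rectangle; the cube at (1, 16) is present — its section is the full 12×17 rectangle; the cube at (12.5, 13) does not reach this height (z outside [-0.5, 5]); Taking the first minus the rest: starting from the 14×19.5 cube, the 12×17 cube at (1, 16) partially overlaps it — only the 42.00 mm² overlap (of its 204.00 mm²) is removed, clipping the outline — 1 connected region; (whole slice rotated 70° about Z — lengths, areas and connectivity unchanged). Overall, the cross-section is a single solid region. Undo the 70° rotation: the query point maps to (1.641, -3.340) in the un-rotated model frame. The nearest boundary edge runs (14.00, 0.00)→(0.00, 0.00); distance from the point to it = 3.34 mm. The point is not inside any of the regions above, so it lies outside the cross-section (3.34 mm from the nearest boundary).

outside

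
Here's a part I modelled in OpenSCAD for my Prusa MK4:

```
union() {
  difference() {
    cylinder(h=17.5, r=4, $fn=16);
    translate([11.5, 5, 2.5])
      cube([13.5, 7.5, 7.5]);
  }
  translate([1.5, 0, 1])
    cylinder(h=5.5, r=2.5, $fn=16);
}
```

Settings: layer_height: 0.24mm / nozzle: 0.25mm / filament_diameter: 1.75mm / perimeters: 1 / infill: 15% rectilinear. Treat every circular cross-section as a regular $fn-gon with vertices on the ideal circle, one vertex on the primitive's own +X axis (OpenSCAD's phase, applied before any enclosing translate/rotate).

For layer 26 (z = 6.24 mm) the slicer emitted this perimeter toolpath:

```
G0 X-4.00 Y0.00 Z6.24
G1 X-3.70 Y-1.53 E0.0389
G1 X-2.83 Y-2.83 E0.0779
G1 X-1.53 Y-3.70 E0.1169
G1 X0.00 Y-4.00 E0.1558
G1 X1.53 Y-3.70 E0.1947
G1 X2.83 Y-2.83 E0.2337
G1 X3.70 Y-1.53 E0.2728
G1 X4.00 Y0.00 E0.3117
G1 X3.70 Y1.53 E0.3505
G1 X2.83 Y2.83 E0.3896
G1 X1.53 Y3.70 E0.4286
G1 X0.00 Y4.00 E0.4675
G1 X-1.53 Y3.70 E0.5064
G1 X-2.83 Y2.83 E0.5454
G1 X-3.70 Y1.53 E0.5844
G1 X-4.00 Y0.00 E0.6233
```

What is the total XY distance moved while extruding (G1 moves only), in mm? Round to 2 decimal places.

Sum the Euclidean lengths of each G1 segment: total = 24.99 mm.

24.99 mm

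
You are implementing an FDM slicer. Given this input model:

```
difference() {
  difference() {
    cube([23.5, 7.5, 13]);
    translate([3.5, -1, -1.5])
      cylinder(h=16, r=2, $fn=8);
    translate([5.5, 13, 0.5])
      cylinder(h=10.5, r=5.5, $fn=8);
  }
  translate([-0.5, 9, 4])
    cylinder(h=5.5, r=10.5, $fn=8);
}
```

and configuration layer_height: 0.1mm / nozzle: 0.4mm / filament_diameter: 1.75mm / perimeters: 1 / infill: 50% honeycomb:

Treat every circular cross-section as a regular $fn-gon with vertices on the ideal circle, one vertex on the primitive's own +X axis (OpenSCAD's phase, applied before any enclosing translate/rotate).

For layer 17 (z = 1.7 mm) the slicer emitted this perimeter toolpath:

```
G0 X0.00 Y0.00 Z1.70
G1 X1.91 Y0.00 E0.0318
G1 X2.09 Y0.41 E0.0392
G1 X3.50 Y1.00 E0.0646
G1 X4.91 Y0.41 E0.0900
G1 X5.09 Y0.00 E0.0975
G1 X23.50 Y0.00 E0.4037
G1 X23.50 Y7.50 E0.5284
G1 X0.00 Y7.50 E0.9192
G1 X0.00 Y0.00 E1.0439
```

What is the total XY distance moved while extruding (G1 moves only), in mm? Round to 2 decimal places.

62.77 mm

Sum the Euclidean lengths of each G1 segment: total = 62.77 mm.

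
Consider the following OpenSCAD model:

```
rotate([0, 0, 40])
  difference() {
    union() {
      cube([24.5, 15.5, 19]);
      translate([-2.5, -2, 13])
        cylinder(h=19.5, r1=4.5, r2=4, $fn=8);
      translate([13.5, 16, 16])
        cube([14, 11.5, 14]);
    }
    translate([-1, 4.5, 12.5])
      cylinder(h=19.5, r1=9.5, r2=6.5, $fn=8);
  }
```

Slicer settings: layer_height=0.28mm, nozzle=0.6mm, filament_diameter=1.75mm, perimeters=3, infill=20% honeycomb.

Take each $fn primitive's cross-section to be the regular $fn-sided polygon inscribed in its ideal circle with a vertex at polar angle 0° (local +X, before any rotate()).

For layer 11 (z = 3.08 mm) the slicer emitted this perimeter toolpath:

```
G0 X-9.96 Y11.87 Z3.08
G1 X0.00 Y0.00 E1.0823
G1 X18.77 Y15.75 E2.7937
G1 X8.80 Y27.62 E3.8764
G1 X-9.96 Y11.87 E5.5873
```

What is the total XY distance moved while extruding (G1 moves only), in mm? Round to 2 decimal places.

79.99 mm

Sum the Euclidean lengths of each G1 segment: total = 79.99 mm.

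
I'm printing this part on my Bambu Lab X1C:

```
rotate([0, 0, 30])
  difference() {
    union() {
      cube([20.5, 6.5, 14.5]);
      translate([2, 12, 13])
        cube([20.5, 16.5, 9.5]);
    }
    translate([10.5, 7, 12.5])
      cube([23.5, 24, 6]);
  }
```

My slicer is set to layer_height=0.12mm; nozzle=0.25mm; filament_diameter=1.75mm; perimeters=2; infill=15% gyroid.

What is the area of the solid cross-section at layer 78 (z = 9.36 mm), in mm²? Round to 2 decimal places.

At z = 9.36 mm: the cube is present — its section is the full 20.5×6.5 rectangle (area 133.25 mm²); the cube at (2, 12) does not reach this height (z outside [13, 22.5]); Merging all regions: only the 20.5×6.5 cube is present, so the union is just that shape — area = 133.25 mm²; the cube at (10.5, 7) is not intersected at this z (z outside [12.5, 18.5]); After the difference (first − rest): none of the subtracted shapes is present at this height, so the result so far is unchanged — area = 133.25 mm²; (rotated 30° about Z; rotation is an isometry so areas/perimeters/island counts are preserved). Overall, the cross-section is a single solid region. Net area = 133.25 mm².

133.25 mm²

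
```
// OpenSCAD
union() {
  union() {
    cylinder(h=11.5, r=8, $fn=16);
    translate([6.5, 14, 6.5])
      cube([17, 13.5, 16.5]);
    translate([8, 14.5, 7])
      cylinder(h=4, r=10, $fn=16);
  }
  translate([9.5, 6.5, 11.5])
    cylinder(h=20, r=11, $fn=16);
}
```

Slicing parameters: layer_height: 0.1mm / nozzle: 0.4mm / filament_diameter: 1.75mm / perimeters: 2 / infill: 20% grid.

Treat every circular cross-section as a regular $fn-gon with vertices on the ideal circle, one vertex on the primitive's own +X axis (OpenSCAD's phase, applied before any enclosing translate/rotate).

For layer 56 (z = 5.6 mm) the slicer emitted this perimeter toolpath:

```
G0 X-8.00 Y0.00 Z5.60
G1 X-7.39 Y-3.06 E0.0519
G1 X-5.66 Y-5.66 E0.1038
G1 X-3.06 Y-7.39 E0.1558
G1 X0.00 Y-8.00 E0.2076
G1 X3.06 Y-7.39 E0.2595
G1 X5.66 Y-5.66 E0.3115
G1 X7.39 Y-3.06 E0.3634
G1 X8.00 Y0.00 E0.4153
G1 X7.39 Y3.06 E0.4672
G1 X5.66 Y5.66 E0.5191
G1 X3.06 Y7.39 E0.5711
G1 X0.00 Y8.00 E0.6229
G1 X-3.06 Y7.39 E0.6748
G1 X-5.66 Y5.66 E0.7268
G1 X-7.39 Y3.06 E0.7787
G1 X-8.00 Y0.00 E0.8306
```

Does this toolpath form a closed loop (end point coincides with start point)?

Start point (G0): (-8.00, 0.00). End point (last G1): the path returns to the start — closed.

yes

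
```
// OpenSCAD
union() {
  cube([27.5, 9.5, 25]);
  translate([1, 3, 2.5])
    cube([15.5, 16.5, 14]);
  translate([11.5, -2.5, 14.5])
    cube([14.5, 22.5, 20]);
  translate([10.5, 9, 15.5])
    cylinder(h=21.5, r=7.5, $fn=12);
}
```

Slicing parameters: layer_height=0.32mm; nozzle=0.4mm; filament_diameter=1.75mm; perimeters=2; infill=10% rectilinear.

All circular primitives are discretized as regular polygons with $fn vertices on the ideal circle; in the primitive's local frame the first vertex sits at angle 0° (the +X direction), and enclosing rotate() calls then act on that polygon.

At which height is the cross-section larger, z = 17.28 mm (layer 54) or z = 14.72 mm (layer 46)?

layer 46 (z = 14.72 mm)

Layer 54 (z = 17.28): the cube is present — its section is the full 27.5×9.5 rectangle (area 261.25 mm²); the cube at (1, 3) is not intersected at this z (z outside [2.5, 16.5]); the cube at (11.5, -2.5) (footprint 14.5×22.5) is included at this height (area 326.25 mm²); the r=7.5 cylinder at (10.5, 9) contributes a regular 12-gon of circumradius 7.5 (area = (12/2)·7.500²·sin(360°/12) = 168.75 mm²); Taking the union: the regions partially overlap — summed areas 756.25 mm² minus the doubly-counted overlap 261.16 mm² gives 495.09 mm² — area = 495.09 mm². So its area = 495.09 mm². Layer 46 (z = 14.72): the cube is present — its section is the full 27.5×9.5 rectangle (area 261.25 mm²); the cube at (1, 3) (footprint 15.5×16.5) is included at this height (area 255.75 mm²); the 14.5×22.5 cube at (11.5, -2.5) contributes its full rectangle (area 326.25 mm²); the cylinder at (10.5, 9) is absent (z outside [15.5, 37]); Combining (union): the regions partially overlap — summed areas 843.25 mm² minus the doubly-counted overlap 288.50 mm² gives 554.75 mm² — area = 554.75 mm². So its area = 554.75 mm². Layer 46 is larger (554.75 vs 495.09 mm²).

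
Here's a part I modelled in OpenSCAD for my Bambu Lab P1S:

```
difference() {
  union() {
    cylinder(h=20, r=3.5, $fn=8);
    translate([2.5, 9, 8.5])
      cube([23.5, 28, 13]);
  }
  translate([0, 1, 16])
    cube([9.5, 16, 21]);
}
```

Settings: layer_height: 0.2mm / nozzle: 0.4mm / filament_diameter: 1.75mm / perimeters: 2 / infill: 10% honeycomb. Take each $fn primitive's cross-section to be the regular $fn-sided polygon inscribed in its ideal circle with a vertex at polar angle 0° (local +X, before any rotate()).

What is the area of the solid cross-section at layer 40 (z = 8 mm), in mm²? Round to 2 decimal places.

34.65 mm²

At z = 8 mm: the cylinder: section is a regular 8-gon, circumradius r=3.5 (area = (8/2)·3.500²·sin(360°/8) = 34.65 mm²); the cube at (2.5, 9) is absent (z outside [8.5, 21.5]); Merging all regions: only the r=3.5 cylinder is present, so the union is just that shape — area = 34.65 mm²; the cube at (0, 1) does not reach this height (z outside [16, 37]); Subtracting the remaining from the first: none of the subtracted shapes is present at this height, so the result so far is unchanged — area = 34.65 mm². Overall, the cross-section is a single solid region. Net area = 34.65 mm².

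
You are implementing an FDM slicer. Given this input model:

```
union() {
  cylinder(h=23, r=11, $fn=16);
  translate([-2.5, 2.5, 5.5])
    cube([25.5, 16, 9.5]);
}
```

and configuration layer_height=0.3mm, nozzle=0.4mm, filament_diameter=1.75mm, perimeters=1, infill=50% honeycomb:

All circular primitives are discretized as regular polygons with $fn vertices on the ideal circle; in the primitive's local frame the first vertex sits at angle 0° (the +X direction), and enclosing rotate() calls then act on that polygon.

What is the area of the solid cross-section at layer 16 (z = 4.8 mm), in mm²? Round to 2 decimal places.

At z = 4.8 mm: the r=11 cylinder contributes a regular 16-gon of circumradius 11 (area = (16/2)·11.000²·sin(360°/16) = 370.44 mm²); the cube at (-2.5, 2.5) does not reach this height (z outside [5.5, 15]); Merging all regions: only the r=11 cylinder is present, so the union is just that shape — area = 370.44 mm². Overall, the cross-section is a single solid region. Net area = 370.44 mm².

370.44 mm²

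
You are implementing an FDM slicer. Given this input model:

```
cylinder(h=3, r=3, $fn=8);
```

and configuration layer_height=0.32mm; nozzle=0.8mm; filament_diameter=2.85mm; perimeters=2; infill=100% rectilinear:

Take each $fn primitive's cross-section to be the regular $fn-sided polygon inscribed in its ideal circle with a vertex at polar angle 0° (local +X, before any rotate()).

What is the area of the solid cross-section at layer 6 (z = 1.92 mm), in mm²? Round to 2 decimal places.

At z = 1.92 mm: the r=3 cylinder contributes a regular 8-gon of circumradius 3 (area = (8/2)·3.000²·sin(360°/8) = 25.46 mm²). Overall, the cross-section is a single solid region. Net area = 25.46 mm².

25.46 mm²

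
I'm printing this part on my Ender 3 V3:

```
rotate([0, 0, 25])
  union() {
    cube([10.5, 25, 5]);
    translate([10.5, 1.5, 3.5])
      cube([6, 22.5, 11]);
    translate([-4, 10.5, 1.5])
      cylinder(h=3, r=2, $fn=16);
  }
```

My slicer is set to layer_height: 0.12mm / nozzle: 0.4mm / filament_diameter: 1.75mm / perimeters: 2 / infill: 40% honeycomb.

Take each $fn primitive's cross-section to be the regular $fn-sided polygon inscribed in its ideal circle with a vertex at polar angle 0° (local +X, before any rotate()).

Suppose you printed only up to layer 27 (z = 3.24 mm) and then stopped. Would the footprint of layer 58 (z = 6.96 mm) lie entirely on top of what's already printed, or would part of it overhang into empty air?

part overhangs

Compare the two slices. At z = 3.24: the cube (footprint 10.5×25) is included at this height (area 262.50 mm²); the cube at (10.5, 1.5) does not reach this height (z outside [3.5, 14.5]); the r=2 cylinder at (-4, 10.5) gives a regular 16-gon of circumradius 2 (constant along its height) (area = (16/2)·2.000²·sin(360°/16) = 12.25 mm²); Taking the union: the 2 present regions are separate (no shared area or edge), so areas and boundary lengths simply add and each stays a separate island — area = 274.75 mm²; (rotated 25° about Z; rotation is an isometry so areas/perimeters/island counts are preserved). At z = 6.96: the cube is not intersected at this z (z outside [0, 5]); the cube at (10.5, 1.5) (footprint 6×22.5) is included at this height (area 135.00 mm²); the cylinder at (-4, 10.5) does not reach this height (z outside [1.5, 4.5]); Taking the union: only the 6×22.5 cube at (10.5, 1.5) is present, so the union is just that shape — area = 135.00 mm²; (rotated 25° about Z; rotation is an isometry so areas/perimeters/island counts are preserved). Checking containment: at z = 6.96 the cross-section extends beyond the z = 3.24 cross-section by about 135.00 mm².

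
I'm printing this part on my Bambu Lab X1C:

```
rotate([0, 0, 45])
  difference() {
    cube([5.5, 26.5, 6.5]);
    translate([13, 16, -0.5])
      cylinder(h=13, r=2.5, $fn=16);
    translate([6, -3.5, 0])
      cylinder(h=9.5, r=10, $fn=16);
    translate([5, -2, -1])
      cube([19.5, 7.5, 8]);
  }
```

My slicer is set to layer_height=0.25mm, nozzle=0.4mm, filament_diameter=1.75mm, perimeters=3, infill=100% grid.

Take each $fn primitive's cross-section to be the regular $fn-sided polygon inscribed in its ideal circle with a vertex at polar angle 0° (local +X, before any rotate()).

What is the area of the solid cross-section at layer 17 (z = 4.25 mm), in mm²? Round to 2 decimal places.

At z = 4.25 mm: the cube (footprint 5.5×26.5) is included at this height (area 145.75 mm²); the cylinder at (13, 16): section is a regular 16-gon, circumradius r=2.5 (area = (16/2)·2.500²·sin(360°/16) = 19.13 mm²); the r=10 cylinder at (6, -3.5) contributes a regular 16-gon of circumradius 10 (area = (16/2)·10.000²·sin(360°/16) = 306.15 mm²); the cube at (5, -2) (footprint 19.5×7.5) is included at this height (area 146.25 mm²); After the difference (first − rest): starting from the 5.5×26.5 cube (145.75 mm²), the r=2.5 cylinder at (13, 16) misses the remaining region (no effect); the r=10 cylinder at (6, -3.5) partially overlaps it — only the 31.09 mm² overlap (of its 306.15 mm²) is removed, clipping the outline; the 19.5×7.5 cube at (5, -2) misses the remaining region (no effect) — area = 114.66 mm²; (rotated 45° about Z; rotation is an isometry so areas/perimeters/island counts are preserved). Overall, the cross-section is a single solid region. Net area = 114.66 mm².

114.66 mm²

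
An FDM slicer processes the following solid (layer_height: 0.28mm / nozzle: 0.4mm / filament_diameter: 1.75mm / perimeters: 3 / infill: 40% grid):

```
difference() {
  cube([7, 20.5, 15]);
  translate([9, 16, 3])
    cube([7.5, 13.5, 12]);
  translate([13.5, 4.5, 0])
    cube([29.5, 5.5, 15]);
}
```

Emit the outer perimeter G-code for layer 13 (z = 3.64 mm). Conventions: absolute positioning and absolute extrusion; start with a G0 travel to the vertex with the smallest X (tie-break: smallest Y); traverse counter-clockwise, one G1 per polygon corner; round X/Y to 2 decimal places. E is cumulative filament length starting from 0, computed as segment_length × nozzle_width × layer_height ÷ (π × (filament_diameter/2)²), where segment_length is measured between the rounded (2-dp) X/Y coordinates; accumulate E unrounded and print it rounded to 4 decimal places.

At z = 3.64 mm: the 7×20.5 cube contributes its full rectangle; the 7.5×13.5 cube at (9, 16) contributes its full rectangle; the cube at (13.5, 4.5) is present — its section is the full 29.5×5.5 rectangle; After the difference (first − rest): starting from the 7×20.5 cube, the 7.5×13.5 cube at (9, 16) misses the remaining region (no effect); the 29.5×5.5 cube at (13.5, 4.5) misses the remaining region (no effect) — 1 connected region. The outline is a single polygon with 4 vertices. Extrusion per mm of travel: 0.4 × 0.28 / (π × 0.875²) = 0.046564. Accumulating E over each segment gives final E = 2.5610.

G0 X0.00 Y0.00 Z3.64
G1 X7.00 Y0.00 E0.3259
G1 X7.00 Y20.50 E1.2805
G1 X0.00 Y20.50 E1.6065
G1 X0.00 Y0.00 E2.5610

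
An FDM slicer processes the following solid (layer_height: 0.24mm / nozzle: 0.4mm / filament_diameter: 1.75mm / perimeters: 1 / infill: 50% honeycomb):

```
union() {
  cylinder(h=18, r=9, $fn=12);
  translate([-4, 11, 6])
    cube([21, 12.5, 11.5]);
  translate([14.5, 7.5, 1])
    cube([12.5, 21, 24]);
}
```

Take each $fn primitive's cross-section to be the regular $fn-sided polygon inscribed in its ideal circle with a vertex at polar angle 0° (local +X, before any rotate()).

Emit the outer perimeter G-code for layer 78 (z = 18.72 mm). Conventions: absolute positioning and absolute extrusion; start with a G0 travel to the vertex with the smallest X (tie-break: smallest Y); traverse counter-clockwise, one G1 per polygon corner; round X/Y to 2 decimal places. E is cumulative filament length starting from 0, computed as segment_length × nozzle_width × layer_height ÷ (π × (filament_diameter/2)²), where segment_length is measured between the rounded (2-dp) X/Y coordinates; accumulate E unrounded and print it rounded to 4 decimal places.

G0 X14.50 Y7.50 Z18.72
G1 X27.00 Y7.50 E0.4989
G1 X27.00 Y28.50 E1.3371
G1 X14.50 Y28.50 E1.8360
G1 X14.50 Y7.50 E2.6741

At z = 18.72 mm: the cylinder is absent (z outside [0, 18]); the cube at (-4, 11) does not reach this height (z outside [6, 17.5]); the 12.5×21 cube at (14.5, 7.5) contributes its full rectangle; Merging all regions: only the 12.5×21 cube at (14.5, 7.5) is present, so the union is just that shape — 1 connected region. The outline is a single polygon with 4 vertices. Extrusion per mm of travel: 0.4 × 0.24 / (π × 0.875²) = 0.039912. Accumulating E over each segment gives final E = 2.6741.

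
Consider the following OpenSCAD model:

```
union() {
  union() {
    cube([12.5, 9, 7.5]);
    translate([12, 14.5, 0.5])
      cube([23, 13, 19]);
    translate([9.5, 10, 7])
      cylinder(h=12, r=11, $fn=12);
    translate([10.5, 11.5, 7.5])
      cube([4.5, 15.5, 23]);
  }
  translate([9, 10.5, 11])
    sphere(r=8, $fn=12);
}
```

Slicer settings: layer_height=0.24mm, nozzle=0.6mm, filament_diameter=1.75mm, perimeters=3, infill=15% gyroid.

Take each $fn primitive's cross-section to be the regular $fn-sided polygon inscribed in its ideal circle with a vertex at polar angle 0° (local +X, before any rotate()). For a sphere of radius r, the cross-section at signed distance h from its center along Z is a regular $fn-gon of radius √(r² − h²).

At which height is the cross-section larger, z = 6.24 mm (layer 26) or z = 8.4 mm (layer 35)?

layer 35 (z = 8.4 mm)

Layer 26 (z = 6.24): the cube (footprint 12.5×9) is included at this height (area 112.50 mm²); the cube at (12, 14.5) is present — its section is the full 23×13 rectangle (area 299.00 mm²); the cylinder at (9.5, 10) is not intersected at this z (z outside [7, 19]); the cube at (10.5, 11.5) is absent (z outside [7.5, 30.5]); Merging all regions: the 2 present regions are separate (no shared area or edge), so areas and boundary lengths simply add and each stays a separate island — area = 411.50 mm²; the r=8 sphere at (9, 10.5) slices to a regular 12-gon of circumradius 6.430 (√(r²−h²) with h=4.76 from center) (area = (12/2)·6.430²·sin(360°/12) = 124.03 mm²); Taking the union: the regions partially overlap — summed areas 535.53 mm² minus the doubly-counted overlap 38.82 mm² gives 496.71 mm² — area = 496.71 mm². So its area = 496.71 mm². Layer 35 (z = 8.4): the cube is not intersected at this z (z outside [0, 7.5]); the cube at (12, 14.5) (footprint 23×13) is included at this height (area 299.00 mm²); the cylinder at (9.5, 10): section is a regular 12-gon, circumradius r=11 (area = (12/2)·11.000²·sin(360°/12) = 363.00 mm²); the 4.5×15.5 cube at (10.5, 11.5) contributes its full rectangle (area 69.75 mm²); Combining (union): the regions partially overlap — summed areas 731.75 mm² minus the doubly-counted overlap 88.60 mm² gives 643.15 mm² — area = 643.15 mm²; the r=8 sphere at (9, 10.5) contributes a regular 12-gon of circumradius √(8²−2.6²) = 7.566 (area = (12/2)·7.566²·sin(360°/12) = 171.72 mm²); Combining (union): the r=8 sphere at (9, 10.5) lies entirely inside the result so far, so the union is just the result so far — area = 643.15 mm². So its area = 643.15 mm². Layer 35 is larger (643.15 vs 496.71 mm²).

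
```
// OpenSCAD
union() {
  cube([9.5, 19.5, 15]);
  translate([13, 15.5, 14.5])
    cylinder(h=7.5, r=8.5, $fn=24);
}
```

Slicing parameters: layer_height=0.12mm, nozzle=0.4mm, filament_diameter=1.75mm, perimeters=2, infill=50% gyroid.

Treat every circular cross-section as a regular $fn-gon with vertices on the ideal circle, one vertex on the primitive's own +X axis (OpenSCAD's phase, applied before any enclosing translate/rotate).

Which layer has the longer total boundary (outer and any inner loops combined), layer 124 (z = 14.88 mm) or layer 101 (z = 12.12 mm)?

Layer 124 (z = 14.88): the cube is present — its section is the full 9.5×19.5 rectangle (perimeter 58.00 mm); the r=8.5 cylinder at (13, 15.5) contributes a regular 24-gon of circumradius 8.5 (perimeter = 2·24·8.500·sin(180°/24) = 53.25 mm); Merging all regions: the regions partially overlap (shared area 45.88 mm²), so the edge portions inside another operand are dropped and the merged outline is re-measured after clipping — boundary = 81.76 mm. So its perimeter = 81.76 mm. Layer 101 (z = 12.12): the 9.5×19.5 cube contributes its full rectangle (perimeter 58.00 mm); the cylinder at (13, 15.5) is absent (z outside [14.5, 22]); Merging all regions: only the 9.5×19.5 cube is present, so the union is just that shape — boundary = 58.00 mm. So its perimeter = 58.00 mm. Layer 124 is larger (81.76 vs 58.00 mm).

layer 124 (z = 14.88 mm)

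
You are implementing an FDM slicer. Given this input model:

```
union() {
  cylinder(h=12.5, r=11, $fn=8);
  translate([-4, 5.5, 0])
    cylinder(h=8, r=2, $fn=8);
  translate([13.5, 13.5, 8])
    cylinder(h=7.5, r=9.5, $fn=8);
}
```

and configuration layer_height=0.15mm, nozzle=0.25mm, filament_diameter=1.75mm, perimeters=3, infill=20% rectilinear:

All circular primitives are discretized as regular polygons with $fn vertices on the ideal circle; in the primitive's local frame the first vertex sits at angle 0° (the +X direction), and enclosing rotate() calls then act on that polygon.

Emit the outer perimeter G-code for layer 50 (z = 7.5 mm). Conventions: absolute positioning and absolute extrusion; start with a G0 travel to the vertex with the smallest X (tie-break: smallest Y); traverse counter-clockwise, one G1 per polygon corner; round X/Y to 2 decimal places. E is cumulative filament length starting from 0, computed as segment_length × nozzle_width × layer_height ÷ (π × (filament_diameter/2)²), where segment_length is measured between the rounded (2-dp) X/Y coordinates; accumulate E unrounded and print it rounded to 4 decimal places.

G0 X-11.00 Y0.00 Z7.50
G1 X-7.78 Y-7.78 E0.1313
G1 X0.00 Y-11.00 E0.2625
G1 X7.78 Y-7.78 E0.3938
G1 X11.00 Y0.00 E0.5251
G1 X7.78 Y7.78 E0.6564
G1 X0.00 Y11.00 E0.7876
G1 X-7.78 Y7.78 E0.9189
G1 X-11.00 Y0.00 E1.0502

At z = 7.5 mm: the cylinder: section is a regular 8-gon, circumradius r=11; the r=2 cylinder at (-4, 5.5) contributes a regular 8-gon of circumradius 2; the cylinder at (13.5, 13.5) is not intersected at this z (z outside [8, 15.5]); Merging all regions: the r=2 cylinder at (-4, 5.5) lies entirely inside the r=11 cylinder, so the union is just the r=11 cylinder — 1 connected region. The outline is a single polygon with 8 vertices. Extrusion per mm of travel: 0.25 × 0.15 / (π × 0.875²) = 0.015591. Accumulating E over each segment gives final E = 1.0502.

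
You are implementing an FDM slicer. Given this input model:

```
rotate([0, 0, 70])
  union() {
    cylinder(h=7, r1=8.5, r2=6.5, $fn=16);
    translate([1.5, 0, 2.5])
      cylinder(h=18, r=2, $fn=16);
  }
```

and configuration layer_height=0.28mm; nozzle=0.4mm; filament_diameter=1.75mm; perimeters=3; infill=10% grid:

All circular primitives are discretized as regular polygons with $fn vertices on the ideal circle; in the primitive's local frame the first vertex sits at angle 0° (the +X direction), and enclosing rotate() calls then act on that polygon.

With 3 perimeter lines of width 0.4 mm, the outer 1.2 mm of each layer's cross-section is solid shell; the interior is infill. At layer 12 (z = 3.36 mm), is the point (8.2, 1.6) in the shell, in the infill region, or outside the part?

At z = 3.36 mm: the cone: at t=0.480 of its height the radius interpolates to r₁+(r₂−r₁)t = 7.540, giving a regular 16-gon of that circumradius; the cylinder at (1.5, 0): section is a regular 16-gon, circumradius r=2; Taking the union: the r=2 cylinder at (1.5, 0) lies entirely inside the cone, so the union is just the cone — 1 connected region; (rotated 70° about Z; rotation is an isometry so areas/perimeters/island counts are preserved). Overall, the cross-section is a single solid region. Undo the 70° rotation: the query point maps to (4.308, -7.158) in the un-rotated model frame. The nearest boundary edge runs (5.33, -5.33)→(2.89, -6.97); distance from the point to it = 0.95 mm. The point is not inside any of the regions above, so it lies outside the cross-section (0.95 mm from the nearest boundary).

outside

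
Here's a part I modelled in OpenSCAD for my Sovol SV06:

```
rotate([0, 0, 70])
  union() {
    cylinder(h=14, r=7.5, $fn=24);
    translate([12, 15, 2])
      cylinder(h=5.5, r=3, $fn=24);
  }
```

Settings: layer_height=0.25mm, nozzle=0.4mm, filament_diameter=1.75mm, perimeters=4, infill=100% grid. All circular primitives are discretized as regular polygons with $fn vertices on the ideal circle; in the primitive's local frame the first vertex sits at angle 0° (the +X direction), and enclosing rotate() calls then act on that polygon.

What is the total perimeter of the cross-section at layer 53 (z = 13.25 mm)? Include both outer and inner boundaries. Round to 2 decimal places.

46.99 mm

At z = 13.25 mm: the cylinder: section is a regular 24-gon, circumradius r=7.5 (perimeter = 2·24·7.500·sin(180°/24) = 46.99 mm); the cylinder at (12, 15) is not intersected at this z (z outside [2, 7.5]); Merging all regions: only the r=7.5 cylinder is present, so the union is just that shape — boundary = 46.99 mm; (rotated 70° about Z; rotation is an isometry so areas/perimeters/island counts are preserved). Overall, the cross-section is a single solid region. Total boundary length (outer) = 46.99 mm.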